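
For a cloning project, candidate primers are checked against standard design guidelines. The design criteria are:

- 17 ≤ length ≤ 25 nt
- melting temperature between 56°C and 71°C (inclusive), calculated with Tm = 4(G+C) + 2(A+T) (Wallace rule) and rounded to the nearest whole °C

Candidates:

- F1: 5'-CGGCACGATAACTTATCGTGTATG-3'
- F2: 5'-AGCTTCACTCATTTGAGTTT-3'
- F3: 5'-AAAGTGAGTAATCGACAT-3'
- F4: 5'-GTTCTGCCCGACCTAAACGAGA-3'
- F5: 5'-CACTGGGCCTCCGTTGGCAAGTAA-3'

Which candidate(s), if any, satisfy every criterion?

F1 (24 nt, A=6 T=7 G=6 C=5): length 24 ✓; Tm = 2·13 + 4·11 = 70°C ✓ — passes.
F2 (20 nt, A=4 T=9 G=3 C=4): length 20 ✓; Tm = 2·13 + 4·7 = 54°C, outside 56–71°C ✗ — fails.
F3 (18 nt, A=8 T=4 G=4 C=2): length 18 ✓; Tm = 2·12 + 4·6 = 48°C, outside 56–71°C ✗ — fails.
F4 (22 nt, A=6 T=4 G=5 C=7): length 22 ✓; Tm = 2·10 + 4·12 = 68°C ✓ — passes.
F5 (24 nt, A=5 T=5 G=7 C=7): length 24 ✓; Tm = 2·10 + 4·14 = 76°C, outside 56–71°C ✗ — fails.

F1 and F4.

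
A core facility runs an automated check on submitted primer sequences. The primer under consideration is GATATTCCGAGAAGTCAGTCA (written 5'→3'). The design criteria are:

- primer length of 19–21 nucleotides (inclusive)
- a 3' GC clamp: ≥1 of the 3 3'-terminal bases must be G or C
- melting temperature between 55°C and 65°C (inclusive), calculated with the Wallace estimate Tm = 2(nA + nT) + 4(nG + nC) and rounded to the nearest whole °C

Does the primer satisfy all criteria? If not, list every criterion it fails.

Meets all criteria.

Base counts: A=7, T=5, G=5, C=4 (length 21).
length: length 21 ✓
GC clamp: 3' end TCA has 1 G/C ✓
Tm: Tm = 2·12 + 4·9 = 60°C ✓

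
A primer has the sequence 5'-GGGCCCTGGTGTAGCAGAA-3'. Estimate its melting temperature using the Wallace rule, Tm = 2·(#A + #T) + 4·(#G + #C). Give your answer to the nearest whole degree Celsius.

62°C

Base counts: A=4, T=3, G=8, C=4 (length 19).
Tm = 2·(4+3) + 4·(8+4) = 2·7 + 4·12 = 14 + 48 = 62°C.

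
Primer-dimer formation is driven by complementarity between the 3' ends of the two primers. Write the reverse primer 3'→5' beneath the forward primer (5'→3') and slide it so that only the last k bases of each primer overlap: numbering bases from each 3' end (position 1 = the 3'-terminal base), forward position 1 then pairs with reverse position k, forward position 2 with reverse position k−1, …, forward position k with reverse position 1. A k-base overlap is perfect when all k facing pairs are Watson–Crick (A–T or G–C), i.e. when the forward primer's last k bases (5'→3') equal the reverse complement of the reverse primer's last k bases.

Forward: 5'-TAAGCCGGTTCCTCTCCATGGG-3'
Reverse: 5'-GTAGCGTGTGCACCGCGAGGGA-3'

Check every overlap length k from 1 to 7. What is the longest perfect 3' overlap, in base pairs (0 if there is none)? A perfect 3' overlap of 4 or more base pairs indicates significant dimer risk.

Longest perfect overlap: 0 complementary base pairs; below the dimer-risk threshold (threshold 4).

Last 7 bases (5'→3') — forward …CCATGGG, reverse …CGAGGGA.
Reverse complement of the reverse primer's last 7 bases: TCCCTCG; its first k bases are the reverse complement of the reverse primer's last k bases, so a perfect k-base overlap needs the forward primer's last k bases to equal them.
Comparing (forward last k vs required): k=1: G vs T ✗; k=2: GG vs TC ✗; k=3: GGG vs TCC ✗; k=4: TGGG vs TCCC ✗; k=5: ATGGG vs TCCCT ✗; k=6: CATGGG vs TCCCTC ✗; k=7: CCATGGG vs TCCCTCG ✗.
No overlap length from 1 to 7 is perfect, so the longest perfect 3' overlap is 0.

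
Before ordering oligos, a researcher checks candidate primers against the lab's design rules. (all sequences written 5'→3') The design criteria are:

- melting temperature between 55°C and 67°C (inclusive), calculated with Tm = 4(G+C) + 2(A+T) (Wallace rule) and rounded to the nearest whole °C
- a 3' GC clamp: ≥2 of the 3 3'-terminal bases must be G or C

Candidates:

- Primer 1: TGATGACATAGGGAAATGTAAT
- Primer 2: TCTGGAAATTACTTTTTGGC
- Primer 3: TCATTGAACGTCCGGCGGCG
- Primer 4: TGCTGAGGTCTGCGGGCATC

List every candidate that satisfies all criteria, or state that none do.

Primer 1 (22 nt, A=9 T=6 G=6 C=1): Tm = 2·15 + 4·7 = 58°C ✓; 3' end AAT has 0 G/C, need ≥2 ✗ — fails.
Primer 2 (20 nt, A=4 T=9 G=4 C=3): Tm = 2·13 + 4·7 = 54°C, outside 55–67°C ✗; 3' end GGC has 3 G/C ✓ — fails.
Primer 3 (20 nt, A=3 T=4 G=7 C=6): Tm = 2·7 + 4·13 = 66°C ✓; 3' end GCG has 3 G/C ✓ — passes.
Primer 4 (20 nt, A=2 T=5 G=8 C=5): Tm = 2·7 + 4·13 = 66°C ✓; 3' end ATC has 1 G/C, need ≥2 ✗ — fails.

Primer 3 only.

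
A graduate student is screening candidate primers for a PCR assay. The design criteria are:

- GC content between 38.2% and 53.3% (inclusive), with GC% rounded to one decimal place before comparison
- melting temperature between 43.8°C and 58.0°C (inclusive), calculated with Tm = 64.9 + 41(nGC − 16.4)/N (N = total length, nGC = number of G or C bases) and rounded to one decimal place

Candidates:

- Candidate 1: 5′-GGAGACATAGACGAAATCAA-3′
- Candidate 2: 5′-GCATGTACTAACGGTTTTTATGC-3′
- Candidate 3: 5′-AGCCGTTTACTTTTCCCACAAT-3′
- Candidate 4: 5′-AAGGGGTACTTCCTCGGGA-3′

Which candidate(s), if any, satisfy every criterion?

Candidate 1, Candidate 2 and Candidate 3.

Candidate 1 (20 nt, A=10 T=2 G=5 C=3): GC 8/20 = 40.0% ✓; Tm = 64.9 + 41·(8 − 16.4)/20 = 47.7°C ✓ — passes.
Candidate 2 (23 nt, A=5 T=9 G=5 C=4): GC 9/23 = 39.1% ✓; Tm = 64.9 + 41·(9 − 16.4)/23 = 51.7°C ✓ — passes.
Candidate 3 (22 nt, A=5 T=8 G=2 C=7): GC 9/22 = 40.9% ✓; Tm = 64.9 + 41·(9 − 16.4)/22 = 51.1°C ✓ — passes.
Candidate 4 (19 nt, A=4 T=4 G=7 C=4): GC 11/19 = 57.9%, outside 38.2–53.3% ✗; Tm = 64.9 + 41·(11 − 16.4)/19 = 53.2°C ✓ — fails.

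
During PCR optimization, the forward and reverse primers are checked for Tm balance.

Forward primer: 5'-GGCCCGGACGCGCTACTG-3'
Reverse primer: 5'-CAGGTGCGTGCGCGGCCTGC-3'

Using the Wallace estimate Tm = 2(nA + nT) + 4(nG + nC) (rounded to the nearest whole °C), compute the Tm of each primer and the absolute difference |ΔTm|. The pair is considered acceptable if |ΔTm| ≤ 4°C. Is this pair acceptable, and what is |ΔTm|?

Forward: A=2 T=2 G=7 C=7 → Tm = 2·4 + 4·14 = 64°C.
Reverse: A=1 T=3 G=9 C=7 → Tm = 2·4 + 4·16 = 72°C.
|ΔTm| = |64 − 72| = 8°C, > 4°C.

|ΔTm| = 8°C; the pair is not acceptable.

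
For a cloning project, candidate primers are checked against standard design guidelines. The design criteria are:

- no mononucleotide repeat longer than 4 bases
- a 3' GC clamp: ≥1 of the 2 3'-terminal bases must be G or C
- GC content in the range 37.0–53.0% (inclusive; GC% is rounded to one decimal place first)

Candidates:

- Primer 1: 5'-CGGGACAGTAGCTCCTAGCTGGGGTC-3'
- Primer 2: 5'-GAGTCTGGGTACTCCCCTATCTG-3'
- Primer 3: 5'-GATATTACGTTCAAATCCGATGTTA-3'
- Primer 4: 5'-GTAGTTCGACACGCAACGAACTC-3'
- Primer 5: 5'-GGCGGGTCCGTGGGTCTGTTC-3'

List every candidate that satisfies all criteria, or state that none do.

Primer 4 only.

Primer 1 (26 nt, A=4 T=5 G=10 C=7): longest run = 4 ✓; 3' end TC has 1 G/C ✓; GC 17/26 = 65.4%, outside 37.0–53.0% ✗ — fails.
Primer 2 (23 nt, A=3 T=7 G=6 C=7): longest run = 4 ✓; 3' end TG has 1 G/C ✓; GC 13/23 = 56.5%, outside 37.0–53.0% ✗ — fails.
Primer 3 (25 nt, A=8 T=9 G=4 C=4): longest run = 3 ✓; 3' end TA has 0 G/C, need ≥1 ✗; GC 8/25 = 32.0%, outside 37.0–53.0% ✗ — fails.
Primer 4 (23 nt, A=7 T=4 G=5 C=7): longest run = 2 ✓; 3' end TC has 1 G/C ✓; GC 12/23 = 52.2% ✓ — passes.
Primer 5 (21 nt, A=0 T=6 G=10 C=5): longest run = 3 ✓; 3' end TC has 1 G/C ✓; GC 15/21 = 71.4%, outside 37.0–53.0% ✗ — fails.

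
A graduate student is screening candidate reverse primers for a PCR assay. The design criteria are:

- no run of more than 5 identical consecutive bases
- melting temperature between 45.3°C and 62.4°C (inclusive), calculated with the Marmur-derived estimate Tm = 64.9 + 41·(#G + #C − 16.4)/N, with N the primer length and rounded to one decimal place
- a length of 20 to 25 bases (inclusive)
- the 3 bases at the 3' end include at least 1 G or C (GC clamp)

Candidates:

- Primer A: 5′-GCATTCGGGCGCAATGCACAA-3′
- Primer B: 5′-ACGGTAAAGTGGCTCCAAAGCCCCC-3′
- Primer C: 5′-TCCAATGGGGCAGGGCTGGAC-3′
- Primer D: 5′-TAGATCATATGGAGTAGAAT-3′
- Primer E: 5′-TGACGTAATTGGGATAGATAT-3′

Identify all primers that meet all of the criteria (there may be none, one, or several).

Primer A and Primer C.

Primer A (21 nt, A=6 T=3 G=6 C=6): longest run = 3 ✓; Tm = 64.9 + 41·(12 − 16.4)/21 = 56.3°C ✓; length 21 ✓; 3' end CAA has 1 G/C ✓ — passes.
Primer B (25 nt, A=7 T=3 G=6 C=9): longest run = 5 ✓; Tm = 64.9 + 41·(15 − 16.4)/25 = 62.6°C, outside 45.3–62.4°C ✗; length 25 ✓; 3' end CCC has 3 G/C ✓ — fails.
Primer C (21 nt, A=4 T=3 G=9 C=5): longest run = 4 ✓; Tm = 64.9 + 41·(14 − 16.4)/21 = 60.2°C ✓; length 21 ✓; 3' end GAC has 2 G/C ✓ — passes.
Primer D (20 nt, A=8 T=6 G=5 C=1): longest run = 2 ✓; Tm = 64.9 + 41·(6 − 16.4)/20 = 43.6°C, outside 45.3–62.4°C ✗; length 20 ✓; 3' end AAT has 0 G/C, need ≥1 ✗ — fails.
Primer E (21 nt, A=7 T=7 G=6 C=1): longest run = 3 ✓; Tm = 64.9 + 41·(7 − 16.4)/21 = 46.5°C ✓; length 21 ✓; 3' end TAT has 0 G/C, need ≥1 ✗ — fails.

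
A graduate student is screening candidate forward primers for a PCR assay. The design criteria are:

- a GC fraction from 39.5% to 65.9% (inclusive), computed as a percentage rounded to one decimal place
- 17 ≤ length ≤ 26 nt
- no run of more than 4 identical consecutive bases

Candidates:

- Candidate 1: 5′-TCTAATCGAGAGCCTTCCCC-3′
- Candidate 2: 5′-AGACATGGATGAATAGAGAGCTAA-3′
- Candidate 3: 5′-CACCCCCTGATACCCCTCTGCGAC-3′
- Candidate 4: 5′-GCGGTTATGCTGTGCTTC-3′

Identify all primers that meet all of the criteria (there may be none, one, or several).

Candidate 1 (20 nt, A=4 T=5 G=3 C=8): GC 11/20 = 55.0% ✓; length 20 ✓; longest run = 4 ✓ — passes.
Candidate 2 (24 nt, A=11 T=4 G=7 C=2): GC 9/24 = 37.5%, outside 39.5–65.9% ✗; length 24 ✓; longest run = 2 ✓ — fails.
Candidate 3 (24 nt, A=4 T=4 G=3 C=13): GC 16/24 = 66.7%, outside 39.5–65.9% ✗; length 24 ✓; longest run = 5, exceeds 4 ✗ — fails.
Candidate 4 (18 nt, A=1 T=7 G=6 C=4): GC 10/18 = 55.6% ✓; length 18 ✓; longest run = 2 ✓ — passes.

Candidate 1 and Candidate 4.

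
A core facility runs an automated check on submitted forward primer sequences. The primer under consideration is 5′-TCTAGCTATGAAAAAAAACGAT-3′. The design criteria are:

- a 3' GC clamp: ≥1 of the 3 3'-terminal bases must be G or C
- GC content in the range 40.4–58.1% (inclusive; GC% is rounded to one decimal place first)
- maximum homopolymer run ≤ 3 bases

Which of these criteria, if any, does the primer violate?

Base counts: A=11, T=5, G=3, C=3 (length 22).
GC clamp: 3' end GAT has 1 G/C ✓
GC content: GC 6/22 = 27.3%, outside 40.4–58.1% ✗
homopolymer run: longest run = 8, exceeds 3 ✗

Fails: GC content, homopolymer run.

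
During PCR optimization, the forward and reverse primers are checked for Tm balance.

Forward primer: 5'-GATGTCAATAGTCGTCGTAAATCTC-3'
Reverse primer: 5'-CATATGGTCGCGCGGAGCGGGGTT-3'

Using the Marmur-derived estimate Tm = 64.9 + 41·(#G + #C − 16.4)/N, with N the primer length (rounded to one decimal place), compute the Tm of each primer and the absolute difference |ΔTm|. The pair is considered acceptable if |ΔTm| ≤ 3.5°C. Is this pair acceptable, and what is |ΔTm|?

|ΔTm| = 9.8°C; the pair is not acceptable.

Forward: G+C = 10, N = 25 → Tm = 64.9 + 41·(10 − 16.4)/25 = 54.4°C.
Reverse: G+C = 16, N = 24 → Tm = 64.9 + 41·(16 − 16.4)/24 = 64.2°C.
|ΔTm| = |54.4 − 64.2| = 9.8°C, > 3.5°C.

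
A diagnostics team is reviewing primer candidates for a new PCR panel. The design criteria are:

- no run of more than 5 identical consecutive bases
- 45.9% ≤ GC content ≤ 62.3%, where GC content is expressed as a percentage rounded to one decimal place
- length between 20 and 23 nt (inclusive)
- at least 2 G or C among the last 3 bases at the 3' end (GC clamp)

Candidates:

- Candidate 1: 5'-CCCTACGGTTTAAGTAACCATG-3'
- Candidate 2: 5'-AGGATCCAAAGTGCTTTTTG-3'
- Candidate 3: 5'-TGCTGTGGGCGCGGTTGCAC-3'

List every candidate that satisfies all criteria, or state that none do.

Candidate 1 (22 nt, A=6 T=6 G=4 C=6): longest run = 3 ✓; GC 10/22 = 45.5%, outside 45.9–62.3% ✗; length 22 ✓; 3' end ATG has 1 G/C, need ≥2 ✗ — fails.
Candidate 2 (20 nt, A=5 T=7 G=5 C=3): longest run = 5 ✓; GC 8/20 = 40.0%, outside 45.9–62.3% ✗; length 20 ✓; 3' end TTG has 1 G/C, need ≥2 ✗ — fails.
Candidate 3 (20 nt, A=1 T=5 G=9 C=5): longest run = 3 ✓; GC 14/20 = 70.0%, outside 45.9–62.3% ✗; length 20 ✓; 3' end CAC has 2 G/C ✓ — fails.

None of the candidates satisfy all criteria.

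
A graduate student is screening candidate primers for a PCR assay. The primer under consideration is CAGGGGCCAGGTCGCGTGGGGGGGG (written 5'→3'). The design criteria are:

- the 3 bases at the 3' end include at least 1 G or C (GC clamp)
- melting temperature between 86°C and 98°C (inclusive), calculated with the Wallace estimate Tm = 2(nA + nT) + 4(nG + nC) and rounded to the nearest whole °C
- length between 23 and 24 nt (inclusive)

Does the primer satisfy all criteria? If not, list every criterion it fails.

Base counts: A=2, T=2, G=16, C=5 (length 25).
GC clamp: 3' end GGG has 3 G/C ✓
Tm: Tm = 2·4 + 4·21 = 92°C ✓
length: length 25, outside 23–24 ✗

Fails: length.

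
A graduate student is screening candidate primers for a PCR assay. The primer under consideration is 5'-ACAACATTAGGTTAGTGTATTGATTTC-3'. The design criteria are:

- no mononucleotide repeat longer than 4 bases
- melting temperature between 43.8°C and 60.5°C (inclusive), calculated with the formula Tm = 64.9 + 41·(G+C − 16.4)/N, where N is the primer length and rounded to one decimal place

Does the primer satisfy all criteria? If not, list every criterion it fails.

Meets all criteria.

Base counts: A=8, T=11, G=5, C=3 (length 27).
homopolymer run: longest run = 3 ✓
Tm: Tm = 64.9 + 41·(8 − 16.4)/27 = 52.1°C ✓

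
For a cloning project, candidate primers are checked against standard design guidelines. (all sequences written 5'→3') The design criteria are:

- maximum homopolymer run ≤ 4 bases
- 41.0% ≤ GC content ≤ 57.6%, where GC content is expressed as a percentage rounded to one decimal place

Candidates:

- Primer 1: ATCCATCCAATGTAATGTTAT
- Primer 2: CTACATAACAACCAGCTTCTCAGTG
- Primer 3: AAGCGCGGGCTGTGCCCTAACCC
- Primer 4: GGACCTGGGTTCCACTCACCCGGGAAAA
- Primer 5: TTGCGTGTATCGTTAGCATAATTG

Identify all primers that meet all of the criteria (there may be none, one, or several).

Primer 2 only.

Primer 1 (21 nt, A=7 T=8 G=2 C=4): longest run = 2 ✓; GC 6/21 = 28.6%, outside 41.0–57.6% ✗ — fails.
Primer 2 (25 nt, A=8 T=6 G=3 C=8): longest run = 2 ✓; GC 11/25 = 44.0% ✓ — passes.
Primer 3 (23 nt, A=4 T=3 G=7 C=9): longest run = 3 ✓; GC 16/23 = 69.6%, outside 41.0–57.6% ✗ — fails.
Primer 4 (28 nt, A=7 T=4 G=8 C=9): longest run = 4 ✓; GC 17/28 = 60.7%, outside 41.0–57.6% ✗ — fails.
Primer 5 (24 nt, A=5 T=10 G=6 C=3): longest run = 2 ✓; GC 9/24 = 37.5%, outside 41.0–57.6% ✗ — fails.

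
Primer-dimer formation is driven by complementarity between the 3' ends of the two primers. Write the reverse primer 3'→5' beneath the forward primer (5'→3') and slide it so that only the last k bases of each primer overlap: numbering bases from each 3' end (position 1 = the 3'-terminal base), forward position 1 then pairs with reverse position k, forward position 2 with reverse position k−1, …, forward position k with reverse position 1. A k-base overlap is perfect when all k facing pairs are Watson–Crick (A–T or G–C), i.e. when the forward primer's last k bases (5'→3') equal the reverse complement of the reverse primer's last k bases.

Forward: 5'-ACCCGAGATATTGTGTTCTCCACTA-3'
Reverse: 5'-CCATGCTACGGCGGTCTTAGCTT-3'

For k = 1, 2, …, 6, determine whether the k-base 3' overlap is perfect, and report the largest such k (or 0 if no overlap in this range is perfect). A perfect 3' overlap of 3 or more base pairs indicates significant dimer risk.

Longest perfect overlap: 1 complementary base pair; below the dimer-risk threshold (threshold 3).

Last 6 bases (5'→3') — forward …CCACTA, reverse …TAGCTT.
Reverse complement of the reverse primer's last 6 bases: AAGCTA; its first k bases are the reverse complement of the reverse primer's last k bases, so a perfect k-base overlap needs the forward primer's last k bases to equal them.
Comparing (forward last k vs required): k=1: A vs A ✓; k=2: TA vs AA ✗; k=3: CTA vs AAG ✗; k=4: ACTA vs AAGC ✗; k=5: CACTA vs AAGCT ✗; k=6: CCACTA vs AAGCTA ✗.
Only k = 1 is perfect, so the longest perfect 3' overlap is 1.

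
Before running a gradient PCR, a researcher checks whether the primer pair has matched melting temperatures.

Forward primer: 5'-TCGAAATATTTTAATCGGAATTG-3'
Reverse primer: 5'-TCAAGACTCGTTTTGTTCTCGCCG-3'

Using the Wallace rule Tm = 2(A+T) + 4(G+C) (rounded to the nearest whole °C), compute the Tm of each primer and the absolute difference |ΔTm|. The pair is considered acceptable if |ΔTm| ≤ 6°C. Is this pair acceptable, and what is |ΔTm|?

|ΔTm| = 14°C; the pair is not acceptable.

Forward: A=8 T=9 G=4 C=2 → Tm = 2·17 + 4·6 = 58°C.
Reverse: A=3 T=9 G=5 C=7 → Tm = 2·12 + 4·12 = 72°C.
|ΔTm| = |58 − 72| = 14°C, > 6°C.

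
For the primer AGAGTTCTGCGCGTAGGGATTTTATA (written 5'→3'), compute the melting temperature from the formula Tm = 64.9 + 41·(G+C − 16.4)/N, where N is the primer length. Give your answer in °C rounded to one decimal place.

56.4°C

Base counts: A=6, T=9, G=8, C=3; G+C = 11, N = 26.
Tm = 64.9 + 41·(11 − 16.4)/26 = 64.9 + -221.40/26 = 56.4°C.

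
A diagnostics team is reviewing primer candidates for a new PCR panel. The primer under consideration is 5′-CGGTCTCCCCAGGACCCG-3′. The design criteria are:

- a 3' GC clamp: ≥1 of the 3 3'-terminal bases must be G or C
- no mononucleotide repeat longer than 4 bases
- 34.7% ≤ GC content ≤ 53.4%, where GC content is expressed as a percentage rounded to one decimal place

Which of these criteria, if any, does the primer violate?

Fails: GC content.

Base counts: A=2, T=2, G=5, C=9 (length 18).
GC clamp: 3' end CCG has 3 G/C ✓
homopolymer run: longest run = 4 ✓
GC content: GC 14/18 = 77.8%, outside 34.7–53.4% ✗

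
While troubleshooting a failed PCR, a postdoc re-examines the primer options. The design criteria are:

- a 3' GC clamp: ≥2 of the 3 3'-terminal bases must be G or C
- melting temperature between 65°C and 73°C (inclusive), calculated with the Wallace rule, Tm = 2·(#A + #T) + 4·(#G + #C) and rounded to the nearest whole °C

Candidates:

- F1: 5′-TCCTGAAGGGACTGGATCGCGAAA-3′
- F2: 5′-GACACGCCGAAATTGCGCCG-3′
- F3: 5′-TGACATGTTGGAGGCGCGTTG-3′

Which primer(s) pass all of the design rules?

F1 (24 nt, A=7 T=4 G=8 C=5): 3' end AAA has 0 G/C, need ≥2 ✗; Tm = 2·11 + 4·13 = 74°C, outside 65–73°C ✗ — fails.
F2 (20 nt, A=5 T=2 G=6 C=7): 3' end CCG has 3 G/C ✓; Tm = 2·7 + 4·13 = 66°C ✓ — passes.
F3 (21 nt, A=3 T=6 G=9 C=3): 3' end TTG has 1 G/C, need ≥2 ✗; Tm = 2·9 + 4·12 = 66°C ✓ — fails.

F2 only.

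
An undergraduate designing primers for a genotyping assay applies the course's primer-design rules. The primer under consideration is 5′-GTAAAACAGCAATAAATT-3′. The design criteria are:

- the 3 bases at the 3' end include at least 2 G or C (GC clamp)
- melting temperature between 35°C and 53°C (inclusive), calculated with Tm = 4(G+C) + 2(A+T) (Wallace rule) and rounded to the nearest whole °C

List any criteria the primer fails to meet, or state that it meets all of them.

Base counts: A=10, T=4, G=2, C=2 (length 18).
GC clamp: 3' end ATT has 0 G/C, need ≥2 ✗
Tm: Tm = 2·14 + 4·4 = 44°C ✓

Fails: GC clamp.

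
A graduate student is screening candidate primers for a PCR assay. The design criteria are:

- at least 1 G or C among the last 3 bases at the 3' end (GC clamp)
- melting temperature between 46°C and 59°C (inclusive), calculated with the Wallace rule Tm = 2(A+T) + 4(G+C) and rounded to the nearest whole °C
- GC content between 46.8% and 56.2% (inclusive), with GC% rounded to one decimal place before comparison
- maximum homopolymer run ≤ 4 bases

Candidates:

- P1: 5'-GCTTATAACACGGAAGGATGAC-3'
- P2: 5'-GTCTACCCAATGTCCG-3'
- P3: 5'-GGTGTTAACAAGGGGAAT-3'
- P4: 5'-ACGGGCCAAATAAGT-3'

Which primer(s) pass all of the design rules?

P1 (22 nt, A=8 T=4 G=6 C=4): 3' end GAC has 2 G/C ✓; Tm = 2·12 + 4·10 = 64°C, outside 46–59°C ✗; GC 10/22 = 45.5%, outside 46.8–56.2% ✗; longest run = 2 ✓ — fails.
P2 (16 nt, A=3 T=4 G=3 C=6): 3' end CCG has 3 G/C ✓; Tm = 2·7 + 4·9 = 50°C ✓; GC 9/16 = 56.3%, outside 46.8–56.2% ✗; longest run = 3 ✓ — fails.
P3 (18 nt, A=6 T=4 G=7 C=1): 3' end AAT has 0 G/C, need ≥1 ✗; Tm = 2·10 + 4·8 = 52°C ✓; GC 8/18 = 44.4%, outside 46.8–56.2% ✗; longest run = 4 ✓ — fails.
P4 (15 nt, A=6 T=2 G=4 C=3): 3' end AGT has 1 G/C ✓; Tm = 2·8 + 4·7 = 44°C, outside 46–59°C ✗; GC 7/15 = 46.7%, outside 46.8–56.2% ✗; longest run = 3 ✓ — fails.

None of the candidates satisfy all criteria.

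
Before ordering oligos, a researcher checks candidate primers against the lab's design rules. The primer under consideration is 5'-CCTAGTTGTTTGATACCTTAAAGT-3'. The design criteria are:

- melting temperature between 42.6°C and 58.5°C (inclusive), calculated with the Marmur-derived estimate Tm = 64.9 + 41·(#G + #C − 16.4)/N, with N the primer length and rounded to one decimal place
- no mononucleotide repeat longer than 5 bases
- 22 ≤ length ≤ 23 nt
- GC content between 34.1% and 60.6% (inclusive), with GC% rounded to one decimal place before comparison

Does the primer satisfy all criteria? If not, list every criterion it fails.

Base counts: A=6, T=10, G=4, C=4 (length 24).
Tm: Tm = 64.9 + 41·(8 − 16.4)/24 = 50.6°C ✓
homopolymer run: longest run = 3 ✓
length: length 24, outside 22–23 ✗
GC content: GC 8/24 = 33.3%, outside 34.1–60.6% ✗

Fails: length, GC content.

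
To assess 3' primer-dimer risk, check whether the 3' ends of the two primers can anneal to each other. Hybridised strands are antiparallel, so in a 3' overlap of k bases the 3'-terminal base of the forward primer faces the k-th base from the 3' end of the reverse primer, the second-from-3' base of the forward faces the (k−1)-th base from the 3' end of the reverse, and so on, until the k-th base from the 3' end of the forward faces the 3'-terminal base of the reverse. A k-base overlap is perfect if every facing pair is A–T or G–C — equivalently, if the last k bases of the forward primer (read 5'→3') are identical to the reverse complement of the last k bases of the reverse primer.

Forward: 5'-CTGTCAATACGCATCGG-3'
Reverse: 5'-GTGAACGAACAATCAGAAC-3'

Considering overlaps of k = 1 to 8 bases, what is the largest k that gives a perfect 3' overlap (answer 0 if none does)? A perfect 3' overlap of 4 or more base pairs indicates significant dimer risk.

Last 8 bases (5'→3') — forward …CGCATCGG, reverse …ATCAGAAC.
Reverse complement of the reverse primer's last 8 bases: GTTCTGAT; its first k bases are the reverse complement of the reverse primer's last k bases, so a perfect k-base overlap needs the forward primer's last k bases to equal them.
Comparing (forward last k vs required): k=1: G vs G ✓; k=2: GG vs GT ✗; k=3: CGG vs GTT ✗; k=4: TCGG vs GTTC ✗; k=5: ATCGG vs GTTCT ✗; k=6: CATCGG vs GTTCTG ✗; k=7: GCATCGG vs GTTCTGA ✗; k=8: CGCATCGG vs GTTCTGAT ✗.
Only k = 1 is perfect, so the longest perfect 3' overlap is 1.

Longest perfect overlap: 1 complementary base pair; below the dimer-risk threshold (threshold 4).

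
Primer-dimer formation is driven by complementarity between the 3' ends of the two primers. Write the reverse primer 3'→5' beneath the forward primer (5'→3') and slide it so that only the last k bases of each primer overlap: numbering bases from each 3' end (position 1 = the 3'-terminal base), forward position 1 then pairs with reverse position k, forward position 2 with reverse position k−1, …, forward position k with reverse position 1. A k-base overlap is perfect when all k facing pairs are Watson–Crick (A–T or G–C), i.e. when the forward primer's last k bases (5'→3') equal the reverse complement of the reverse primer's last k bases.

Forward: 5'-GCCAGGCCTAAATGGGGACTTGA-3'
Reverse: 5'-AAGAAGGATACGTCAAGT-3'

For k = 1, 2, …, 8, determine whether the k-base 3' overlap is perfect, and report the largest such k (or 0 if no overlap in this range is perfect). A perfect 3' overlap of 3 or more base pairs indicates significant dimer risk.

Last 8 bases (5'→3') — forward …GGACTTGA, reverse …CGTCAAGT.
Reverse complement of the reverse primer's last 8 bases: ACTTGACG; its first k bases are the reverse complement of the reverse primer's last k bases, so a perfect k-base overlap needs the forward primer's last k bases to equal them.
Comparing (forward last k vs required): k=1: A vs A ✓; k=2: GA vs AC ✗; k=3: TGA vs ACT ✗; k=4: TTGA vs ACTT ✗; k=5: CTTGA vs ACTTG ✗; k=6: ACTTGA vs ACTTGA ✓; k=7: GACTTGA vs ACTTGAC ✗; k=8: GGACTTGA vs ACTTGACG ✗.
Perfect overlaps at k = 1, 6; the largest is 6.

Longest perfect overlap: 6 complementary base pairs; significant dimer risk (threshold 3).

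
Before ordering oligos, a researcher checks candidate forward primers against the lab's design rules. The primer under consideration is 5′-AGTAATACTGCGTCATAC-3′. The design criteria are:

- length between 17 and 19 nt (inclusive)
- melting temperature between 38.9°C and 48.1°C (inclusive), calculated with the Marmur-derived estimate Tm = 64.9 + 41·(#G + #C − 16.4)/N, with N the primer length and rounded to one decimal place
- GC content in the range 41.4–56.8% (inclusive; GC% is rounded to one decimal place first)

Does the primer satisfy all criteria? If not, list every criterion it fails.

Fails: GC content.

Base counts: A=6, T=5, G=3, C=4 (length 18).
length: length 18 ✓
Tm: Tm = 64.9 + 41·(7 − 16.4)/18 = 43.5°C ✓
GC content: GC 7/18 = 38.9%, outside 41.4–56.8% ✗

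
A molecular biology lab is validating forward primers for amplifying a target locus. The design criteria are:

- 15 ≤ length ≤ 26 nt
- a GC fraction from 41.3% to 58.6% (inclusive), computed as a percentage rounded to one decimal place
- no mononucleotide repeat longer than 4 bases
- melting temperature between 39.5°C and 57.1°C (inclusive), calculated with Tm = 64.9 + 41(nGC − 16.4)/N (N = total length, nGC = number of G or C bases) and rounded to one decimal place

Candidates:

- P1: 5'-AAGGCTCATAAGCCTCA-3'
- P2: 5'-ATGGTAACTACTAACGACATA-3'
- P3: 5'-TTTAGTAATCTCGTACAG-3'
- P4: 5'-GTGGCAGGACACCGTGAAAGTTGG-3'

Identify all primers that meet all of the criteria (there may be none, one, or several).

P1 (17 nt, A=6 T=3 G=3 C=5): length 17 ✓; GC 8/17 = 47.1% ✓; longest run = 2 ✓; Tm = 64.9 + 41·(8 − 16.4)/17 = 44.6°C ✓ — passes.
P2 (21 nt, A=9 T=5 G=3 C=4): length 21 ✓; GC 7/21 = 33.3%, outside 41.3–58.6% ✗; longest run = 2 ✓; Tm = 64.9 + 41·(7 − 16.4)/21 = 46.5°C ✓ — fails.
P3 (18 nt, A=5 T=7 G=3 C=3): length 18 ✓; GC 6/18 = 33.3%, outside 41.3–58.6% ✗; longest run = 3 ✓; Tm = 64.9 + 41·(6 − 16.4)/18 = 41.2°C ✓ — fails.
P4 (24 nt, A=6 T=4 G=10 C=4): length 24 ✓; GC 14/24 = 58.3% ✓; longest run = 3 ✓; Tm = 64.9 + 41·(14 − 16.4)/24 = 60.8°C, outside 39.5–57.1°C ✗ — fails.

P1 only.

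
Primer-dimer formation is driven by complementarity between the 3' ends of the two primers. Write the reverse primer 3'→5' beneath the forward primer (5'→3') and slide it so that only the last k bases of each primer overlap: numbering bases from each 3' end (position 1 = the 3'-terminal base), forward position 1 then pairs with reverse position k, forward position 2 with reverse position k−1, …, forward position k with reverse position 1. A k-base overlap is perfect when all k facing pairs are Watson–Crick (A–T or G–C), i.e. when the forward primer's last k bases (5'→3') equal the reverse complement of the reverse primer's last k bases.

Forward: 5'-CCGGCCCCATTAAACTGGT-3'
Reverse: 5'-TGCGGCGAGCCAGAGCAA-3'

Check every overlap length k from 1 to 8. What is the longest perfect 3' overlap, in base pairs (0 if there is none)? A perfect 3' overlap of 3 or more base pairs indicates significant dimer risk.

Longest perfect overlap: 1 complementary base pair; below the dimer-risk threshold (threshold 3).

Last 8 bases (5'→3') — forward …AAACTGGT, reverse …CAGAGCAA.
Reverse complement of the reverse primer's last 8 bases: TTGCTCTG; its first k bases are the reverse complement of the reverse primer's last k bases, so a perfect k-base overlap needs the forward primer's last k bases to equal them.
Comparing (forward last k vs required): k=1: T vs T ✓; k=2: GT vs TT ✗; k=3: GGT vs TTG ✗; k=4: TGGT vs TTGC ✗; k=5: CTGGT vs TTGCT ✗; k=6: ACTGGT vs TTGCTC ✗; k=7: AACTGGT vs TTGCTCT ✗; k=8: AAACTGGT vs TTGCTCTG ✗.
Only k = 1 is perfect, so the longest perfect 3' overlap is 1.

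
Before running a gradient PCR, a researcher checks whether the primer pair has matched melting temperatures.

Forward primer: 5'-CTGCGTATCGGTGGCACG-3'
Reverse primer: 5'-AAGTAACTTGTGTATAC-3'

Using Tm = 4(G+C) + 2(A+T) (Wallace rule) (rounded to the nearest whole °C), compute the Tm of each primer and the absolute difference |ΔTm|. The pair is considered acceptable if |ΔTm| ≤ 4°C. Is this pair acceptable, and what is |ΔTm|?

Forward: A=2 T=4 G=7 C=5 → Tm = 2·6 + 4·12 = 60°C.
Reverse: A=6 T=6 G=3 C=2 → Tm = 2·12 + 4·5 = 44°C.
|ΔTm| = |60 − 44| = 16°C, > 4°C.

|ΔTm| = 16°C; the pair is not acceptable.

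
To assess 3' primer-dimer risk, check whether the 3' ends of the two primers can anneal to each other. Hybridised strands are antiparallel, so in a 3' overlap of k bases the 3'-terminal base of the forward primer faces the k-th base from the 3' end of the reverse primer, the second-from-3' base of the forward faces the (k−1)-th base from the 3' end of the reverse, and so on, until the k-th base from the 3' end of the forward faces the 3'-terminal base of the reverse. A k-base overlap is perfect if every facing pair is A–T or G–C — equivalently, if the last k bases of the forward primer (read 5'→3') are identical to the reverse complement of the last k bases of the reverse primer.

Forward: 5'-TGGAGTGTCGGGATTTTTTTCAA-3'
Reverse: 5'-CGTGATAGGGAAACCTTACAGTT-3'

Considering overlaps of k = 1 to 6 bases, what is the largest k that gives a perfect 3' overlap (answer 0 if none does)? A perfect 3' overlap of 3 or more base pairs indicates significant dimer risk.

Last 6 bases (5'→3') — forward …TTTCAA, reverse …ACAGTT.
Reverse complement of the reverse primer's last 6 bases: AACTGT; its first k bases are the reverse complement of the reverse primer's last k bases, so a perfect k-base overlap needs the forward primer's last k bases to equal them.
Comparing (forward last k vs required): k=1: A vs A ✓; k=2: AA vs AA ✓; k=3: CAA vs AAC ✗; k=4: TCAA vs AACT ✗; k=5: TTCAA vs AACTG ✗; k=6: TTTCAA vs AACTGT ✗.
Perfect overlaps at k = 1, 2; the largest is 2.

Longest perfect overlap: 2 complementary base pairs; below the dimer-risk threshold (threshold 3).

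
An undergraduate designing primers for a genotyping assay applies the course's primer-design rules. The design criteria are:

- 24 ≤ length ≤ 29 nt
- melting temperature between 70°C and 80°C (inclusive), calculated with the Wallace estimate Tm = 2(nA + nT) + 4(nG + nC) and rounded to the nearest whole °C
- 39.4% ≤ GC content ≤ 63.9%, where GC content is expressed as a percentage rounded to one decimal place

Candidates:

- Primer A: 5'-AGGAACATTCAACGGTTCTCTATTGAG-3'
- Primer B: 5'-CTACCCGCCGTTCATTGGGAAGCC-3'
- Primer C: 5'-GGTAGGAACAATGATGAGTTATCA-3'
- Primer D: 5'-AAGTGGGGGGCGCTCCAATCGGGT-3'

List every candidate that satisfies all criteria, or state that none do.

Primer A (27 nt, A=8 T=8 G=6 C=5): length 27 ✓; Tm = 2·16 + 4·11 = 76°C ✓; GC 11/27 = 40.7% ✓ — passes.
Primer B (24 nt, A=4 T=5 G=6 C=9): length 24 ✓; Tm = 2·9 + 4·15 = 78°C ✓; GC 15/24 = 62.5% ✓ — passes.
Primer C (24 nt, A=9 T=6 G=7 C=2): length 24 ✓; Tm = 2·15 + 4·9 = 66°C, outside 70–80°C ✗; GC 9/24 = 37.5%, outside 39.4–63.9% ✗ — fails.
Primer D (24 nt, A=4 T=4 G=11 C=5): length 24 ✓; Tm = 2·8 + 4·16 = 80°C ✓; GC 16/24 = 66.7%, outside 39.4–63.9% ✗ — fails.

Primer A and Primer B.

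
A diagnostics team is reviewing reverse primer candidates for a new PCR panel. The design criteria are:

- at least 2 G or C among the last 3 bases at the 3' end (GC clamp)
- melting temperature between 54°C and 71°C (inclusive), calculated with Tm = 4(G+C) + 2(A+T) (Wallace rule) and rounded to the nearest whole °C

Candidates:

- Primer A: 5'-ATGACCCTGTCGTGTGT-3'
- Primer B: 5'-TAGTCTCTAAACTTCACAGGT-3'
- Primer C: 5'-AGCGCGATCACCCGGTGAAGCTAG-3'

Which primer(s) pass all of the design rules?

Primer B only.

Primer A (17 nt, A=2 T=6 G=5 C=4): 3' end TGT has 1 G/C, need ≥2 ✗; Tm = 2·8 + 4·9 = 52°C, outside 54–71°C ✗ — fails.
Primer B (21 nt, A=6 T=7 G=3 C=5): 3' end GGT has 2 G/C ✓; Tm = 2·13 + 4·8 = 58°C ✓ — passes.
Primer C (24 nt, A=6 T=3 G=8 C=7): 3' end TAG has 1 G/C, need ≥2 ✗; Tm = 2·9 + 4·15 = 78°C, outside 54–71°C ✗ — fails.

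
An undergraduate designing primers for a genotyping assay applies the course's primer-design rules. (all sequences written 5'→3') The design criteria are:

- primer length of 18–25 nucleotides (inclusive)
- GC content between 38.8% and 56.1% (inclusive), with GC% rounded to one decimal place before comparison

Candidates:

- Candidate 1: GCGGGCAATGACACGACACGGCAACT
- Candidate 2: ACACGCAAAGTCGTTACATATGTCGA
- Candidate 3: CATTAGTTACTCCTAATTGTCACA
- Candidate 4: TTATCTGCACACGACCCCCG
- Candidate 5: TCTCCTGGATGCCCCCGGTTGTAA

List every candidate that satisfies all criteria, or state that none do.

None of the candidates satisfy all criteria.

Candidate 1 (26 nt, A=8 T=2 G=8 C=8): length 26, outside 18–25 ✗; GC 16/26 = 61.5%, outside 38.8–56.1% ✗ — fails.
Candidate 2 (26 nt, A=9 T=6 G=5 C=6): length 26, outside 18–25 ✗; GC 11/26 = 42.3% ✓ — fails.
Candidate 3 (24 nt, A=7 T=9 G=2 C=6): length 24 ✓; GC 8/24 = 33.3%, outside 38.8–56.1% ✗ — fails.
Candidate 4 (20 nt, A=4 T=4 G=3 C=9): length 20 ✓; GC 12/20 = 60.0%, outside 38.8–56.1% ✗ — fails.
Candidate 5 (24 nt, A=3 T=7 G=6 C=8): length 24 ✓; GC 14/24 = 58.3%, outside 38.8–56.1% ✗ — fails.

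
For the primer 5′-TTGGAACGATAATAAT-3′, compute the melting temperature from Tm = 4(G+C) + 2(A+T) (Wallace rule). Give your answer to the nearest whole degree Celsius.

Base counts: A=7, T=5, G=3, C=1 (length 16).
Tm = 2·(7+5) + 4·(3+1) = 2·12 + 4·4 = 24 + 16 = 40°C.

40°C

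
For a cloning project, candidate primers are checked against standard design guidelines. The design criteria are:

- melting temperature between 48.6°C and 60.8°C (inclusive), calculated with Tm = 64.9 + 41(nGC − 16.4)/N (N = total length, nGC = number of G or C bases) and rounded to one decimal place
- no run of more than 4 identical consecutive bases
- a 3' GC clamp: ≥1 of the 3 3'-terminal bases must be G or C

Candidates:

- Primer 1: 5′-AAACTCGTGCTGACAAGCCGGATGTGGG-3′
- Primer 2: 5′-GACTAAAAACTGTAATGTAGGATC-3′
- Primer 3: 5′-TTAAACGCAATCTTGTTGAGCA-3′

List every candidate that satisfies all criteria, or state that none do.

Primer 1 (28 nt, A=7 T=5 G=10 C=6): Tm = 64.9 + 41·(16 − 16.4)/28 = 64.3°C, outside 48.6–60.8°C ✗; longest run = 3 ✓; 3' end GGG has 3 G/C ✓ — fails.
Primer 2 (24 nt, A=10 T=6 G=5 C=3): Tm = 64.9 + 41·(8 − 16.4)/24 = 50.6°C ✓; longest run = 5, exceeds 4 ✗; 3' end ATC has 1 G/C ✓ — fails.
Primer 3 (22 nt, A=7 T=7 G=4 C=4): Tm = 64.9 + 41·(8 − 16.4)/22 = 49.2°C ✓; longest run = 3 ✓; 3' end GCA has 2 G/C ✓ — passes.

Primer 3 only.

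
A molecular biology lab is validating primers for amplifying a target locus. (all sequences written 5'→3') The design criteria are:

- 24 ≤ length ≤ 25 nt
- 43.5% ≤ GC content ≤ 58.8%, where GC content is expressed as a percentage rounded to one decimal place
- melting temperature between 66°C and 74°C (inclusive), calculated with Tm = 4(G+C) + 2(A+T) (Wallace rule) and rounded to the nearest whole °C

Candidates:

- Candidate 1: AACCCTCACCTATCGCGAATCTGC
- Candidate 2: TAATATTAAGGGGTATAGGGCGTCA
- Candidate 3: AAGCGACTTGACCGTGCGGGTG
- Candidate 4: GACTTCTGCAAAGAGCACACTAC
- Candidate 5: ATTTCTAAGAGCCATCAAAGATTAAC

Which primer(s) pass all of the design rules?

Candidate 1 (24 nt, A=6 T=5 G=3 C=10): length 24 ✓; GC 13/24 = 54.2% ✓; Tm = 2·11 + 4·13 = 74°C ✓ — passes.
Candidate 2 (25 nt, A=8 T=7 G=8 C=2): length 25 ✓; GC 10/25 = 40.0%, outside 43.5–58.8% ✗; Tm = 2·15 + 4·10 = 70°C ✓ — fails.
Candidate 3 (22 nt, A=4 T=4 G=9 C=5): length 22, outside 24–25 ✗; GC 14/22 = 63.6%, outside 43.5–58.8% ✗; Tm = 2·8 + 4·14 = 72°C ✓ — fails.
Candidate 4 (23 nt, A=8 T=4 G=4 C=7): length 23, outside 24–25 ✗; GC 11/23 = 47.8% ✓; Tm = 2·12 + 4·11 = 68°C ✓ — fails.
Candidate 5 (26 nt, A=11 T=7 G=3 C=5): length 26, outside 24–25 ✗; GC 8/26 = 30.8%, outside 43.5–58.8% ✗; Tm = 2·18 + 4·8 = 68°C ✓ — fails.

Candidate 1 only.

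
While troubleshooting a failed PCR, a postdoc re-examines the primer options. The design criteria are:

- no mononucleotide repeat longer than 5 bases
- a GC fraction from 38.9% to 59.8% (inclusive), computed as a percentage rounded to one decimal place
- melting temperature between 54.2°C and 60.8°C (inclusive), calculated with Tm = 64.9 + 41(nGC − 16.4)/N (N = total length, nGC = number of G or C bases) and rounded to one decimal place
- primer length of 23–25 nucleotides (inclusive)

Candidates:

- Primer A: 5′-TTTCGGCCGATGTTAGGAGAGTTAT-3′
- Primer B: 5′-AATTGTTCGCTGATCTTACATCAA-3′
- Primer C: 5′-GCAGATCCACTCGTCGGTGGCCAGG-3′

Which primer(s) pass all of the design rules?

Primer A only.

Primer A (25 nt, A=5 T=9 G=8 C=3): longest run = 3 ✓; GC 11/25 = 44.0% ✓; Tm = 64.9 + 41·(11 − 16.4)/25 = 56.0°C ✓; length 25 ✓ — passes.
Primer B (24 nt, A=7 T=9 G=3 C=5): longest run = 2 ✓; GC 8/24 = 33.3%, outside 38.9–59.8% ✗; Tm = 64.9 + 41·(8 − 16.4)/24 = 50.6°C, outside 54.2–60.8°C ✗; length 24 ✓ — fails.
Primer C (25 nt, A=4 T=4 G=9 C=8): longest run = 2 ✓; GC 17/25 = 68.0%, outside 38.9–59.8% ✗; Tm = 64.9 + 41·(17 − 16.4)/25 = 65.9°C, outside 54.2–60.8°C ✗; length 25 ✓ — fails.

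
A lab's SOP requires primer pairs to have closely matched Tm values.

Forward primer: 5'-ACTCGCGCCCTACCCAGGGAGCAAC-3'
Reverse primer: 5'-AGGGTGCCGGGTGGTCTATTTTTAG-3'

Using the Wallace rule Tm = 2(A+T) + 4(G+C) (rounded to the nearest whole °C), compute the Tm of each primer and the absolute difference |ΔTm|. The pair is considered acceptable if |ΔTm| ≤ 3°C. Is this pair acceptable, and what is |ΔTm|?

|ΔTm| = 8°C; the pair is not acceptable.

Forward: A=6 T=2 G=6 C=11 → Tm = 2·8 + 4·17 = 84°C.
Reverse: A=3 T=9 G=10 C=3 → Tm = 2·12 + 4·13 = 76°C.
|ΔTm| = |84 − 76| = 8°C, > 3°C.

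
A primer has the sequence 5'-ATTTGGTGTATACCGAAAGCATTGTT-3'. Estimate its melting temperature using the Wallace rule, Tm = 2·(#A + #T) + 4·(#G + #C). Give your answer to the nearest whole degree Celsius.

70°C

Base counts: A=7, T=10, G=6, C=3 (length 26).
Tm = 2·(7+10) + 4·(6+3) = 2·17 + 4·9 = 34 + 36 = 70°C.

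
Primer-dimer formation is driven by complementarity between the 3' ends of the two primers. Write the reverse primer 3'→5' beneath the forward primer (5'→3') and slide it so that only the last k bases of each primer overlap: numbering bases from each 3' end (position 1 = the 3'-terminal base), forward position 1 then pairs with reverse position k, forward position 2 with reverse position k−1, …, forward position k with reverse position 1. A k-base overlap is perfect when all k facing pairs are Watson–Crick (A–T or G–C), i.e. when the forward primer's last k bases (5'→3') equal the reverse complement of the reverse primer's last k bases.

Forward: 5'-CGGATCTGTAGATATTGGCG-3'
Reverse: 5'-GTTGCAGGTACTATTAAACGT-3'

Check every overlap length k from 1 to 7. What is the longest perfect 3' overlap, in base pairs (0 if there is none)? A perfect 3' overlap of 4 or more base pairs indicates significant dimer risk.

Last 7 bases (5'→3') — forward …ATTGGCG, reverse …TAAACGT.
Reverse complement of the reverse primer's last 7 bases: ACGTTTA; its first k bases are the reverse complement of the reverse primer's last k bases, so a perfect k-base overlap needs the forward primer's last k bases to equal them.
Comparing (forward last k vs required): k=1: G vs A ✗; k=2: CG vs AC ✗; k=3: GCG vs ACG ✗; k=4: GGCG vs ACGT ✗; k=5: TGGCG vs ACGTT ✗; k=6: TTGGCG vs ACGTTT ✗; k=7: ATTGGCG vs ACGTTTA ✗.
No overlap length from 1 to 7 is perfect, so the longest perfect 3' overlap is 0.

Longest perfect overlap: 0 complementary base pairs; below the dimer-risk threshold (threshold 4).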